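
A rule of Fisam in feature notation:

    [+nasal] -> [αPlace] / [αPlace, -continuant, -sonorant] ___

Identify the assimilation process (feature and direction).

progressive place assimilation

The rule copies the place features (abbreviated [Place]) from the environment onto the target, so the assimilating feature is place.
The conditioning segment sits to the left of the focus bar, meaning the trigger precedes the segment that changes — progressive assimilation.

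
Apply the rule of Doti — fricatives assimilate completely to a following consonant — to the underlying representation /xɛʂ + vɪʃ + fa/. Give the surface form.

[xɛvvɪffa]

/ʂ/ is the segment targeted by the rule; it sits immediately before /v/, so it assimilates completely and surfaces as [v].
The same rule applies at the second boundary: /ʃ/ → [f] next to /f/.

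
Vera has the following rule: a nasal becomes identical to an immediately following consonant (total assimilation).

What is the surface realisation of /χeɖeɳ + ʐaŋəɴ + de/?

/ɳ/ is the segment targeted by the rule; it sits immediately before /ʐ/, so it assimilates completely and surfaces as [ʐ].
The same rule applies at the second boundary: /ɴ/ → [d] next to /d/.

[χeɖeʐʐaŋədde]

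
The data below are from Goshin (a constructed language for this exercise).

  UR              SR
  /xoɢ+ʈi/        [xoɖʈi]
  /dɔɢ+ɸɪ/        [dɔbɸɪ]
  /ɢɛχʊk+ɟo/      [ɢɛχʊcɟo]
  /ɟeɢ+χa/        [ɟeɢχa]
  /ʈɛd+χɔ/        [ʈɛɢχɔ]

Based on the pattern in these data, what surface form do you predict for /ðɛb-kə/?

[ðɛgkə]

The data show regressive place assimilation: /ɢ/ → [ɖ] before /ʈ/; /ɢ/ → [b] before /ɸ/; /k/ → [c] before /ɟ/; /d/ → [ɢ] before /χ/. In each pair only place changes, matching the following consonant, while manner and voice stay constant.
No alternation appears in [ɟeɢχa]: there the adjacent consonants already agree in place (/ɢ/ and /χ/ are both uvular), so this form is consistent with the same rule.
/b/ is a voiced bilabial stop. The following trigger /k/ is velar, so /b/ must become velar as well.
Changing only its place to velar gives [g] — the voiced velar stop.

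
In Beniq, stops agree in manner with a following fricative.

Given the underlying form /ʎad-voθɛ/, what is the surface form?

[ʎazvoθɛ]

The rule targets /d/ (voiced alveolar stop), which sits before the trigger /v/ (fricative).
The voiced alveolar fricative is [z], so /d/ → [z].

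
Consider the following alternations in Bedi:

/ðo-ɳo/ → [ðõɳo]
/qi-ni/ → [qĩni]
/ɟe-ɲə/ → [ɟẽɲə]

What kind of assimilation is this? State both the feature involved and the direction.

The vowel /o/ surfaces as nasalised [õ] next to the following nasal /ɳ/ — it has acquired the [+nasal] feature of its neighbour.
Likewise in the remaining data: /i/ → [ĩ] before /n/; /e/ → [ẽ] before /ɲ/ — each time a vowel is nasalised next to a following nasal.
Because the conditioning nasal is to the right of the vowel that changes, the process is regressive (anticipatory).

regressive nasality assimilation (vowel nasalisation)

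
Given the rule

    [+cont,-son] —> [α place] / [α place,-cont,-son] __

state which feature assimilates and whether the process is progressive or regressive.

progressive place assimilation

The rule copies the place features (abbreviated [place]) from the environment onto the target, so the assimilating feature is place.
The conditioning segment sits to the left of the focus bar, meaning the trigger precedes the segment that changes — progressive assimilation.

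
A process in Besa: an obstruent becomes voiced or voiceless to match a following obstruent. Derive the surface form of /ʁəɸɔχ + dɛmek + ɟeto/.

[ʁəɸɔʁdɛmegɟeto]

The rule targets /χ/ (voiceless uvular fricative), which sits before the trigger /d/ (voiced).
The voiced uvular fricative is [ʁ], so /χ/ → [ʁ].
The same rule applies at the second boundary: /k/ → [g] next to /ɟ/.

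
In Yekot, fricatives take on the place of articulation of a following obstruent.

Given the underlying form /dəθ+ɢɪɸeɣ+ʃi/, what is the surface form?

[dəχɢɪɸeʒʃi]

The rule targets /θ/ (voiceless dental fricative), which sits before the trigger /ɢ/ (uvular).
A voiceless uvular fricative is [χ], so the surface segment is [χ].
At the second juncture, /ɣ/ likewise becomes [ʒ] adjacent to /ʃ/.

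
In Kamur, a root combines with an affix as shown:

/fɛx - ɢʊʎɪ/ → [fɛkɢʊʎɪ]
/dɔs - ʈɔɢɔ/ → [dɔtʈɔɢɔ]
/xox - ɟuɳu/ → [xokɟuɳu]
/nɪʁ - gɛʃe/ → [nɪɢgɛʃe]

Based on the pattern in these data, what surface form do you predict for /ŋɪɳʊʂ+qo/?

The data show regressive manner assimilation: /x/ → [k] before /ɢ/; /s/ → [t] before /ʈ/; /x/ → [k] before /ɟ/; /ʁ/ → [ɢ] before /g/. In each pair only manner changes, matching the following consonant, while place and voice stay constant.
The rule targets /ʂ/ (voiceless retroflex fricative), which sits before the trigger /q/ (stop).
Changing only its manner to stop gives [ʈ] — the voiceless retroflex stop.

[ŋɪɳʊʈqo]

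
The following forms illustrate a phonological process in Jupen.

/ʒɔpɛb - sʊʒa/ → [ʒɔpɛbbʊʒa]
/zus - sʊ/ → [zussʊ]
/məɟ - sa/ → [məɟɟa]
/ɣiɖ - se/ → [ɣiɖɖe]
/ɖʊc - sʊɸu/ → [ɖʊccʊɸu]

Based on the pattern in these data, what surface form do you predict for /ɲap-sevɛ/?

The data show progressive total assimilation (/s/ → [b] after /b/; /s/ → [ɟ] after /ɟ/; /s/ → [ɖ] after /ɖ/; /s/ → [c] after /c/): in every case the target segment becomes identical to its preceding neighbour, copying more than a single feature.
In [zussʊ] the two consonants at the boundary are already identical (/s/ + /s/), so the rule applies vacuously and nothing changes.
/s/ is the segment targeted by the rule; it sits immediately after /p/, so it assimilates completely and surfaces as [p].

[ɲappevɛ]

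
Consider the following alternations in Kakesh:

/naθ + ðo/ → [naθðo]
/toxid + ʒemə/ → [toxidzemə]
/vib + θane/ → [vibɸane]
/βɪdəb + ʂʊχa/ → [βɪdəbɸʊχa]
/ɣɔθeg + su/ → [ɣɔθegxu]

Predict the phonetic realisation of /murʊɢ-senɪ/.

[murʊɢχenɪ]

The data show progressive place assimilation: /ʒ/ → [z] after /d/; /θ/ → [ɸ] after /b/; /ʂ/ → [ɸ] after /b/; /s/ → [x] after /g/. In each pair only place changes, matching the preceding consonant, while manner and voice stay constant.
No alternation appears in [naθðo]: there the adjacent consonants already agree in place (/ð/ and /θ/ are both dental), so this form is consistent with the same rule.
/s/ is a voiceless alveolar fricative. The preceding trigger /ɢ/ is uvular, so /s/ must become uvular as well.
A voiceless uvular fricative is [χ], so the surface segment is [χ].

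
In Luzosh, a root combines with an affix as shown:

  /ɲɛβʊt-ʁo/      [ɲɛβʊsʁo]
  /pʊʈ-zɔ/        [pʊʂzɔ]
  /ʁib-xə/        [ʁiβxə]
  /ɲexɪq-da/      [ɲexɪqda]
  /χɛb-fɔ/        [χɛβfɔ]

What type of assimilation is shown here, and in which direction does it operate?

regressive manner assimilation

Comparing underlying and surface forms, /t/ → [s] is the alternation; the neighbouring /ʁ/ is constant.
The change stop → fricative matches the manner of the following /ʁ/, identifying this as manner assimilation.
Place and voice are unchanged, so the assimilation is partial, not total.
The other alternating forms pattern the same way: /ʈ/ → [ʂ] before /z/ (stop → fricative, matching a fricative); /b/ → [β] before /x/ (stop → fricative, matching a fricative); /b/ → [β] before /f/ (stop → fricative, matching a fricative) — only manner changes, and always toward the following segment.
Nothing changes in [ɲexɪqda]: there the adjacent consonants already agree in manner (/q/ and /d/ are both stops), so this form is consistent with the same rule.
Since the segment that changes precedes the conditioning segment, the assimilation is regressive.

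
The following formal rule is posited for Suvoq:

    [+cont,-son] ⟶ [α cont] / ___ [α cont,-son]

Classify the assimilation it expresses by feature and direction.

regressive manner assimilation

The rule copies [cont] (continuancy) from the environment onto the target fricatives; since [±cont] encodes the stop/fricative manner contrast, the assimilating dimension is manner.
Since the environment is written after the underscore, the trigger follows the target; the direction is regressive.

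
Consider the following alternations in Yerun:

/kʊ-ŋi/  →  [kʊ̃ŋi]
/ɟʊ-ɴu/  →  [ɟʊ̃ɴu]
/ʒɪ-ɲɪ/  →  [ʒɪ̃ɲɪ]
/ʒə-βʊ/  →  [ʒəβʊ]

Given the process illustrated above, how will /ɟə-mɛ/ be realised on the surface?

[ɟə̃mɛ]

The data show regressive nasality assimilation (vowel nasalisation): /ʊ/ → [ʊ̃] before /ŋ/; /ʊ/ → [ʊ̃] before /ɴ/; /ɪ/ → [ɪ̃] before /ɲ/ — a vowel is nasalised by an immediately following nasal consonant.
No change occurs in [ʒəβʊ] because the vowel at the boundary is adjacent to an oral consonant, not a nasal (/ə/ next to /β/).
/ə/ sits next to the nasal /m/ and is therefore nasalised to [ə̃].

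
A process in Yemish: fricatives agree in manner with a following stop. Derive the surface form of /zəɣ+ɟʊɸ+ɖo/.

[zəgɟʊpɖo]

The rule targets /ɣ/ (voiced velar fricative), which sits before the trigger /ɟ/ (stop).
The voiced velar stop is [g], so /ɣ/ → [g].
The same rule applies at the second boundary: /ɸ/ → [p] next to /ɖ/.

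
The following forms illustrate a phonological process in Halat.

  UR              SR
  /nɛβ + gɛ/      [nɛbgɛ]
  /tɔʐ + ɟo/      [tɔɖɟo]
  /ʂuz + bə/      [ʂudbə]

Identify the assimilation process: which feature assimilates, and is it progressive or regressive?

The segment that alternates is /β/, which surfaces as [b] when adjacent to /g/.
/β/ is a fricative while /g/ is a stop; the output [b] is a stop, matching the trigger — so the feature that spreads is manner.
Place and voice are unchanged, so the assimilation is partial, not total.
The same holds elsewhere in the data: /ʐ/ → [ɖ] before /ɟ/ (fricative → stop, matching a stop); /z/ → [d] before /b/ (fricative → stop, matching a stop) — only manner changes, and always toward the following segment.
The trigger is the following segment, so the direction is regressive (anticipatory).

regressive manner assimilation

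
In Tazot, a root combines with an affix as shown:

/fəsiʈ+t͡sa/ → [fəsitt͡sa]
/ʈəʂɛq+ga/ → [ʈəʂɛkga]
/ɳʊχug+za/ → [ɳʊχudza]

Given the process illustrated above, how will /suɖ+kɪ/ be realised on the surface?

[sugkɪ]

The data show regressive place assimilation: /ʈ/ → [t] before /t͡s/; /q/ → [k] before /g/; /g/ → [d] before /z/. In each pair only place changes, matching the following consonant, while manner and voice stay constant.
The rule targets /ɖ/ (voiced retroflex stop), which sits before the trigger /k/ (velar).
Changing only its place to velar gives [g] — the voiced velar stop.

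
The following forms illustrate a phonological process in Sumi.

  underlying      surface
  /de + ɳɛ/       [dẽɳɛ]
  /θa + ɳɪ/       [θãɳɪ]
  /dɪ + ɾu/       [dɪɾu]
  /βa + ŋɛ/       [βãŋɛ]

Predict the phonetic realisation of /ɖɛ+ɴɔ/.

The data show regressive nasality assimilation (vowel nasalisation): /e/ → [ẽ] before /ɳ/; /a/ → [ã] before /ɳ/; /a/ → [ã] before /ŋ/ — a vowel is nasalised by an immediately following nasal consonant.
No change occurs in [dɪɾu] because the vowel at the boundary is adjacent to an oral consonant, not a nasal (/ɪ/ next to /ɾ/).
The vowel /ɛ/ is adjacent to the following nasal /ɴ/, so it acquires [+nasal] and surfaces as [ɛ̃].

[ɖɛ̃ɴɔ]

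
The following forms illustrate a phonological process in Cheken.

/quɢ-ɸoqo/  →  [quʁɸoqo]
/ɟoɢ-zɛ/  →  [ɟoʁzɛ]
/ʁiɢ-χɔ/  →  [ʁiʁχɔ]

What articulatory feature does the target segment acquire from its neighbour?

The segment that alternates is /ɢ/, which surfaces as [ʁ] when adjacent to /ɸ/.
The change stop → fricative matches the manner of the following /ɸ/, identifying this as manner assimilation.
Checking the remaining alternations: /ɢ/ → [ʁ] before /z/ (stop → fricative, matching a fricative); /ɢ/ → [ʁ] before /χ/ (stop → fricative, matching a fricative) — only manner changes, and always toward the following segment.

manner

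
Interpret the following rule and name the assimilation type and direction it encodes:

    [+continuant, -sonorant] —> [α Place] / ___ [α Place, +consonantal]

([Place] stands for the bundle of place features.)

The rule copies the place features (abbreviated [Place]) from the environment onto the target, so the assimilating feature is place.
The conditioning segment sits to the right of the focus bar, meaning the trigger follows the segment that changes — regressive assimilation.

regressive place assimilation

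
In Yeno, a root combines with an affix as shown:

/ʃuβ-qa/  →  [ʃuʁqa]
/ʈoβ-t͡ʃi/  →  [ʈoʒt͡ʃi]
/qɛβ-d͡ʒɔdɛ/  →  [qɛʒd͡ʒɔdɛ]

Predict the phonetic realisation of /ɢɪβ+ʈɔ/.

[ɢɪʐʈɔ]

The data show regressive place assimilation: /β/ → [ʁ] before /q/; /β/ → [ʒ] before /t͡ʃ/; /β/ → [ʒ] before /d͡ʒ/. In each pair only place changes, matching the following consonant, while manner and voice stay constant.
/β/ is a voiced bilabial fricative. The following trigger /ʈ/ is retroflex, so /β/ must become retroflex as well.
Changing only its place to retroflex gives [ʐ] — the voiced retroflex fricative.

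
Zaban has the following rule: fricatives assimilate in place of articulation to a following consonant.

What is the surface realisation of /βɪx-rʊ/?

/x/ is a voiceless velar fricative. The following trigger /r/ is alveolar, so /x/ must become alveolar as well.
A voiceless alveolar fricative is [s], so the surface segment is [s].

[βɪsrʊ]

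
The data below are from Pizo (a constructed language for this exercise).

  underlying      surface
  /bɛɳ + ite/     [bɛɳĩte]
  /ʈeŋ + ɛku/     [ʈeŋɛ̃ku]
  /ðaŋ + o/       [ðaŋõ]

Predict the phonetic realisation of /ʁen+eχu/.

[ʁenẽχu]

The data show progressive nasality assimilation (vowel nasalisation): /i/ → [ĩ] after /ɳ/; /ɛ/ → [ɛ̃] after /ŋ/; /o/ → [õ] after /ŋ/ — a vowel is nasalised by an immediately preceding nasal consonant.
The vowel /e/ is adjacent to the preceding nasal /n/, so it acquires [+nasal] and surfaces as [ẽ].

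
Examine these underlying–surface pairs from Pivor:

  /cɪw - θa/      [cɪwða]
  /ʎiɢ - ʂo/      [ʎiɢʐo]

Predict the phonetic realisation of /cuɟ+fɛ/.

The data show progressive voicing assimilation: /θ/ → [ð] after /w/; /ʂ/ → [ʐ] after /ɢ/. In each pair only voicing changes, matching the preceding consonant, while place and manner stay constant.
The rule targets /f/ (voiceless labiodental fricative), which sits after the trigger /ɟ/ (voiced).
Changing only its voicing to voiced gives [v] — the voiced labiodental fricative.

[cuɟvɛ]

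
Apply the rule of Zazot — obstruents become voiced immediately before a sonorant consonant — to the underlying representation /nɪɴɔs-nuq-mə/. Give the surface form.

/s/ is a voiceless alveolar fricative. The following trigger /n/ is voiced, so /s/ must become voiced as well.
A voiced alveolar fricative is [z], so the surface segment is [z].
The same rule applies at the second boundary: /q/ → [ɢ] next to /m/.

[nɪɴɔznuɢmə]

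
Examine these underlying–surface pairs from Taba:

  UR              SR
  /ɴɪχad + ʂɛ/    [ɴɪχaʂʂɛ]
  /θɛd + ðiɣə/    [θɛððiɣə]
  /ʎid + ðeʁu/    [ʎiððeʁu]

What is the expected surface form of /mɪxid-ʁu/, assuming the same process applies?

The data show regressive total assimilation (/d/ → [ʂ] before /ʂ/; /d/ → [ð] before /ð/): in every case the target segment becomes identical to its following neighbour, copying more than a single feature.
/d/ is the segment targeted by the rule; it sits immediately before /ʁ/, so it assimilates completely and surfaces as [ʁ].

[mɪxiʁʁu]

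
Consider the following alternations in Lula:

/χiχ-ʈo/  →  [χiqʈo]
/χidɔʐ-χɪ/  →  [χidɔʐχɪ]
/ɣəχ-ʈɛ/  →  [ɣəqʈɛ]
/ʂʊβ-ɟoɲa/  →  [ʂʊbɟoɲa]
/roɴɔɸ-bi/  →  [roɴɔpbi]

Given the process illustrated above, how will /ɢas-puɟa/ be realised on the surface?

[ɢatpuɟa]

The data show regressive manner assimilation: /χ/ → [q] before /ʈ/; /β/ → [b] before /ɟ/; /ɸ/ → [p] before /b/. In each pair only manner changes, matching the following consonant, while place and voice stay constant.
Nothing changes in [χidɔʐχɪ]: there the adjacent consonants already agree in manner (/ʐ/ and /χ/ are both fricatives), so this form is consistent with the same rule.
/s/ is a voiceless alveolar fricative. The following trigger /p/ is a stop, so /s/ must become a stop as well.
The voiceless alveolar stop is [t], so /s/ → [t].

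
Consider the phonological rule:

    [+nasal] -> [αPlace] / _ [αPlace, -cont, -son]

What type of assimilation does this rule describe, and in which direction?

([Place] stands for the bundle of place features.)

regressive place assimilation

The shared variable α links the value of the place features (abbreviated [Place]) on the target to the same value on the neighbouring segment, so place is the feature that assimilates.
Since the environment is written after the underscore, the trigger follows the target; the direction is regressive.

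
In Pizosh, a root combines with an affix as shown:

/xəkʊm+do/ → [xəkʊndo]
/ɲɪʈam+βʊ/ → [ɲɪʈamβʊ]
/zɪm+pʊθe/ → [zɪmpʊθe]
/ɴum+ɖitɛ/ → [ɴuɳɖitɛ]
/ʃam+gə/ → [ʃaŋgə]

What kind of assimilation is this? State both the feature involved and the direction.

regressive place assimilation

Comparing underlying and surface forms, /m/ → [n] is the alternation; the neighbouring /d/ is constant.
The change bilabial → alveolar matches the place of the following /d/, identifying this as place assimilation.
Manner and voice are unchanged, so the assimilation is partial, not total.
Checking the remaining alternations: /m/ → [ɳ] before /ɖ/ (bilabial → retroflex, matching retroflex); /m/ → [ŋ] before /g/ (bilabial → velar, matching velar) — only place changes, and always toward the following segment.
Nothing changes in [ɲɪʈamβʊ], [zɪmpʊθe]: there the adjacent consonants already agree in place (/m/ and /β/ are both bilabial; /m/ and /p/ are both bilabial), so these forms are consistent with the same rule.
Since the segment that changes precedes the conditioning segment, the assimilation is regressive.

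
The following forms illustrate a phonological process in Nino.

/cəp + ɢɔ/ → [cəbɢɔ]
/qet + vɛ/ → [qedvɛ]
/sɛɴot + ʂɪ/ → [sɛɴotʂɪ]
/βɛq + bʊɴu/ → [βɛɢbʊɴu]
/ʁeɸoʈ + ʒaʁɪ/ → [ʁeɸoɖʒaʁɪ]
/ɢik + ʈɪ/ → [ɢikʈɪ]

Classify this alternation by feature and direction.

regressive voicing assimilation

Underlying /p/ is realised as [b] next to /ɢ/; /ɢ/ itself does not change.
The change voiceless → voiced matches the voicing of the following /ɢ/, identifying this as voicing assimilation.
Place and manner are unchanged, so the assimilation is partial, not total.
The other alternating forms pattern the same way: /t/ → [d] before /v/ (voiceless → voiced, matching voiced); /q/ → [ɢ] before /b/ (voiceless → voiced, matching voiced); /ʈ/ → [ɖ] before /ʒ/ (voiceless → voiced, matching voiced) — only voicing changes, and always toward the following segment.
No alternation appears in [sɛɴotʂɪ], [ɢikʈɪ]: there the adjacent consonants already agree in voicing (/t/ and /ʂ/ are both voiceless; /k/ and /ʈ/ are both voiceless), so these forms are consistent with the same rule.
The trigger is the following segment, so the direction is regressive (anticipatory).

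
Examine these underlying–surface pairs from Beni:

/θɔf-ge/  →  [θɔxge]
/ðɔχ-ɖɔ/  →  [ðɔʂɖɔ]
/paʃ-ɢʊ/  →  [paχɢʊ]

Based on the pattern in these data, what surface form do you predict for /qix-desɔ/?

[qisdesɔ]

The data show regressive place assimilation: /f/ → [x] before /g/; /χ/ → [ʂ] before /ɖ/; /ʃ/ → [χ] before /ɢ/. In each pair only place changes, matching the following consonant, while manner and voice stay constant.
/x/ is a voiceless velar fricative. The following trigger /d/ is alveolar, so /x/ must become alveolar as well.
A voiceless alveolar fricative is [s], so the surface segment is [s].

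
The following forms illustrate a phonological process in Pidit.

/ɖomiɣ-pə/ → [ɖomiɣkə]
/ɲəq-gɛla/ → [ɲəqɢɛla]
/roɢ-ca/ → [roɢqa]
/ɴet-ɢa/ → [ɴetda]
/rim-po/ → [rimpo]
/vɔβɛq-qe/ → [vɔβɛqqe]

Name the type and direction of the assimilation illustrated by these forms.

progressive place assimilation

The segment that alternates is /p/, which surfaces as [k] when adjacent to /ɣ/.
/p/ is bilabial while /ɣ/ is velar; the output [k] is velar, matching the trigger — so the feature that spreads is place.
Manner and voice are unchanged, so the assimilation is partial, not total.
The other alternating forms pattern the same way: /g/ → [ɢ] after /q/ (velar → uvular, matching uvular); /c/ → [q] after /ɢ/ (palatal → uvular, matching uvular); /ɢ/ → [d] after /t/ (uvular → alveolar, matching alveolar) — only place changes, and always toward the preceding segment.
Nothing changes in [rimpo], [vɔβɛqqe]: there the adjacent consonants already agree in place (/p/ and /m/ are both bilabial; /q/ and /q/ are both uvular), so these forms are consistent with the same rule.
Since the segment that changes follows the conditioning segment, the assimilation is progressive.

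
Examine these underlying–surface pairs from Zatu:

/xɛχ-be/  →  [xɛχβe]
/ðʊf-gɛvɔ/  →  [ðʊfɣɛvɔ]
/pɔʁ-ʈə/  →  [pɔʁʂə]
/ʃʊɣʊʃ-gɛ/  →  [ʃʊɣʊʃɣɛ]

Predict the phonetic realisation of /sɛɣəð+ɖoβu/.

[sɛɣəðʐoβu]

The data show progressive manner assimilation: /b/ → [β] after /χ/; /g/ → [ɣ] after /f/; /ʈ/ → [ʂ] after /ʁ/; /g/ → [ɣ] after /ʃ/. In each pair only manner changes, matching the preceding consonant, while place and voice stay constant.
/ɖ/ is a voiced retroflex stop. The preceding trigger /ð/ is a fricative, so /ɖ/ must become a fricative as well.
A voiced retroflex fricative is [ʐ], so the surface segment is [ʐ].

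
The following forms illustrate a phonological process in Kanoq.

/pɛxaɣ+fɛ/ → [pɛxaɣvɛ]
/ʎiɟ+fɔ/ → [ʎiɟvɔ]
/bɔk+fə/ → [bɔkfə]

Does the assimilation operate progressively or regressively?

progressive

The segment that alternates is /f/, which surfaces as [v] when adjacent to /ɣ/.
/f/ is voiceless while /ɣ/ is voiced; the output [v] is voiced, matching the trigger — so the feature that spreads is voicing.
Checking the remaining alternation: /f/ → [v] after /ɟ/ (voiceless → voiced, matching voiced) — only voicing changes, and always toward the preceding segment.
Nothing changes in [bɔkfə]: there the adjacent consonants already agree in voicing (/f/ and /k/ are both voiceless), so this form is consistent with the same rule.
The trigger is the preceding segment, so the direction is progressive (perseverative).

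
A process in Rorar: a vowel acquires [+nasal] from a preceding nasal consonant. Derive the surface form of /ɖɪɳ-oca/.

[ɖɪɳõca]

The vowel /o/ is adjacent to the preceding nasal /ɳ/, so it acquires [+nasal] and surfaces as [õ].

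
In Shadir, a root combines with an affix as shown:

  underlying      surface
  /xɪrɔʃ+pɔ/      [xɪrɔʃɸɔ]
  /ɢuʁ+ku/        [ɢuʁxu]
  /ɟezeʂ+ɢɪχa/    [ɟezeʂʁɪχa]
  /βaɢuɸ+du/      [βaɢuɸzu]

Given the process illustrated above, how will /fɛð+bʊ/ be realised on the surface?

[fɛðβʊ]

The data show progressive manner assimilation: /p/ → [ɸ] after /ʃ/; /k/ → [x] after /ʁ/; /ɢ/ → [ʁ] after /ʂ/; /d/ → [z] after /ɸ/. In each pair only manner changes, matching the preceding consonant, while place and voice stay constant.
The rule targets /b/ (voiced bilabial stop), which sits after the trigger /ð/ (fricative).
The voiced bilabial fricative is [β], so /b/ → [β].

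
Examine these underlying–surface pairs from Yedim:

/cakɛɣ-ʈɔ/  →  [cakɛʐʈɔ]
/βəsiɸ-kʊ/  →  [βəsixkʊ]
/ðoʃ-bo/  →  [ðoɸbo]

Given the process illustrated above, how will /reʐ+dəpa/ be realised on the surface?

[rezdəpa]

The data show regressive place assimilation: /ɣ/ → [ʐ] before /ʈ/; /ɸ/ → [x] before /k/; /ʃ/ → [ɸ] before /b/. In each pair only place changes, matching the following consonant, while manner and voice stay constant.
/ʐ/ is a voiced retroflex fricative. The following trigger /d/ is alveolar, so /ʐ/ must become alveolar as well.
The voiced alveolar fricative is [z], so /ʐ/ → [z].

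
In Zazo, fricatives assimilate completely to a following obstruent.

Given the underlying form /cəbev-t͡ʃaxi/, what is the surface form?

/v/ is the segment targeted by the rule; it sits immediately before /t͡ʃ/, so it assimilates completely and surfaces as [t͡ʃ].

[cəbet͡ʃt͡ʃaxi]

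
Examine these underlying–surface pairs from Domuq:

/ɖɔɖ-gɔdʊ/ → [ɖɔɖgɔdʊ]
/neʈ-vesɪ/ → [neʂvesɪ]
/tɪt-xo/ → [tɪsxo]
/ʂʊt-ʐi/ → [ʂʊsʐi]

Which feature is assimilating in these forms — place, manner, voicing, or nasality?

manner

Comparing underlying and surface forms, /ʈ/ → [ʂ] is the alternation; the neighbouring /v/ is constant.
/ʈ/ is a stop while /v/ is a fricative; the output [ʂ] is a fricative, matching the trigger — so the feature that spreads is manner.
The same holds elsewhere in the data: /t/ → [s] before /x/ (stop → fricative, matching a fricative); /t/ → [s] before /ʐ/ (stop → fricative, matching a fricative) — only manner changes, and always toward the following segment.
No alternation appears in [ɖɔɖgɔdʊ]: there the adjacent consonants already agree in manner (/ɖ/ and /g/ are both stops), so this form is consistent with the same rule.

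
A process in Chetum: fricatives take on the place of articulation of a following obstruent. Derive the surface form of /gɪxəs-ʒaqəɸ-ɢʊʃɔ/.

/s/ is a voiceless alveolar fricative. The following trigger /ʒ/ is postalveolar, so /s/ must become postalveolar as well.
A voiceless postalveolar fricative is [ʃ], so the surface segment is [ʃ].
The same rule applies at the second boundary: /ɸ/ → [χ] next to /ɢ/.

[gɪxəʃʒaqəχɢʊʃɔ]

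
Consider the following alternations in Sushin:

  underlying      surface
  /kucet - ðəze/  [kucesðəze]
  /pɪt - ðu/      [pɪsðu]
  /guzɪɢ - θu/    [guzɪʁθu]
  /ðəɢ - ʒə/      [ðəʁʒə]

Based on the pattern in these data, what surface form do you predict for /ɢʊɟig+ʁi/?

[ɢʊɟiɣʁi]

The data show regressive manner assimilation: /t/ → [s] before /ð/; /ɢ/ → [ʁ] before /θ/; /ɢ/ → [ʁ] before /ʒ/. In each pair only manner changes, matching the following consonant, while place and voice stay constant.
The rule targets /g/ (voiced velar stop), which sits before the trigger /ʁ/ (fricative).
The voiced velar fricative is [ɣ], so /g/ → [ɣ].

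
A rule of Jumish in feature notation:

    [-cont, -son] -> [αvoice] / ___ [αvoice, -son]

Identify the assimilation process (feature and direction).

The shared variable α links the value of [voice] on the target to the same value on the neighbouring segment, so voicing is the feature that assimilates.
The conditioning segment sits to the right of the focus bar, meaning the trigger follows the segment that changes — regressive assimilation.

regressive voicing assimilation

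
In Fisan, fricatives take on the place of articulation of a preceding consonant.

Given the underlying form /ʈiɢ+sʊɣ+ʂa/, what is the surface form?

[ʈiɢχʊɣxa]

The rule targets /s/ (voiceless alveolar fricative), which sits after the trigger /ɢ/ (uvular).
The voiceless uvular fricative is [χ], so /s/ → [χ].
At the second juncture, /ʂ/ likewise becomes [x] adjacent to /ɣ/.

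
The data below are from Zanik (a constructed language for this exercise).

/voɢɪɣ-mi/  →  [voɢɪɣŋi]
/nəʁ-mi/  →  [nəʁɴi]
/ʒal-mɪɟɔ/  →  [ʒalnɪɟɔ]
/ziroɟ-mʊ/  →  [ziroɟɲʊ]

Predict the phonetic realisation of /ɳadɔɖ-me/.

[ɳadɔɖɳe]

The data show progressive place assimilation: /m/ → [ŋ] after /ɣ/; /m/ → [ɴ] after /ʁ/; /m/ → [n] after /l/; /m/ → [ɲ] after /ɟ/. In each pair only place changes, matching the preceding consonant, while manner and voice stay constant.
/m/ is a voiced bilabial nasal. The preceding trigger /ɖ/ is retroflex, so /m/ must become retroflex as well.
A voiced retroflex nasal is [ɳ], so the surface segment is [ɳ].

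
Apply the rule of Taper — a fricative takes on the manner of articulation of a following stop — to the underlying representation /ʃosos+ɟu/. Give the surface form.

/s/ is a voiceless alveolar fricative. The following trigger /ɟ/ is a stop, so /s/ must become a stop as well.
Changing only its manner to stop gives [t] — the voiceless alveolar stop.

[ʃosotɟu]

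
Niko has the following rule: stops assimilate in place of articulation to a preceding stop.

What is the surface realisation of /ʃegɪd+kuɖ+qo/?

[ʃegɪdtuɖʈo]

/k/ is a voiceless velar stop. The preceding trigger /d/ is alveolar, so /k/ must become alveolar as well.
A voiceless alveolar stop is [t], so the surface segment is [t].
The same rule applies at the second boundary: /q/ → [ʈ] next to /ɖ/.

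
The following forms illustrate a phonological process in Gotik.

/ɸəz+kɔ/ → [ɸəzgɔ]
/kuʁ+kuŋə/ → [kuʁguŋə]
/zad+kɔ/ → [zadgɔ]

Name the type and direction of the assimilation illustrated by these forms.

The segment that alternates is /k/, which surfaces as [g] when adjacent to /z/.
/k/ is voiceless while /z/ is voiced; the output [g] is voiced, matching the trigger — so the feature that spreads is voicing.
Place and manner are unchanged, so the assimilation is partial, not total.
Checking the remaining alternations: /k/ → [g] after /ʁ/ (voiceless → voiced, matching voiced); /k/ → [g] after /d/ (voiceless → voiced, matching voiced) — only voicing changes, and always toward the preceding segment.
The trigger is the preceding segment, so the direction is progressive (perseverative).

progressive voicing assimilation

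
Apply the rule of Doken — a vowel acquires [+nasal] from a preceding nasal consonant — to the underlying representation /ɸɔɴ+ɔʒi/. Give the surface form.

The vowel /ɔ/ is adjacent to the preceding nasal /ɴ/, so it acquires [+nasal] and surfaces as [ɔ̃].

[ɸɔɴɔ̃ʒi]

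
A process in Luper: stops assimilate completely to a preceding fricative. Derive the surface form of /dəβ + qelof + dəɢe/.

[dəββeloffəɢe]

/q/ is the segment targeted by the rule; it sits immediately after /β/, so it assimilates completely and surfaces as [β].
The same rule applies at the second boundary: /d/ → [f] next to /f/.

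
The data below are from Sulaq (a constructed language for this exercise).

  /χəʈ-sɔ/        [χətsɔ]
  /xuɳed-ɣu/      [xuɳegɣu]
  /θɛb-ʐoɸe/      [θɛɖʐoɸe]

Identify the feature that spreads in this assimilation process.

Comparing underlying and surface forms, /ʈ/ → [t] is the alternation; the neighbouring /s/ is constant.
The change retroflex → alveolar matches the place of the following /s/, identifying this as place assimilation.
The other alternating forms pattern the same way: /d/ → [g] before /ɣ/ (alveolar → velar, matching velar); /b/ → [ɖ] before /ʐ/ (bilabial → retroflex, matching retroflex) — only place changes, and always toward the following segment.

place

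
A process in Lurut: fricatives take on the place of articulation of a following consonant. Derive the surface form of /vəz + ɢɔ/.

[vəʁɢɔ]

The rule targets /z/ (voiced alveolar fricative), which sits before the trigger /ɢ/ (uvular).
Changing only its place to uvular gives [ʁ] — the voiced uvular fricative.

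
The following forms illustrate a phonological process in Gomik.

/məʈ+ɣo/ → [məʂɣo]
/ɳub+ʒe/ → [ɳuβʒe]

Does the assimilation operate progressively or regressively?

The segment that alternates is /ʈ/, which surfaces as [ʂ] when adjacent to /ɣ/.
The change stop → fricative matches the manner of the following /ɣ/, identifying this as manner assimilation.
Checking the remaining alternation: /b/ → [β] before /ʒ/ (stop → fricative, matching a fricative) — only manner changes, and always toward the following segment.
Since the segment that changes precedes the conditioning segment, the assimilation is regressive.

regressive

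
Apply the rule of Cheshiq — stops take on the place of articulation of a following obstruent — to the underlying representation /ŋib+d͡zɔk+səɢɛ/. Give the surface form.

/b/ is a voiced bilabial stop. The following trigger /d͡z/ is alveolar, so /b/ must become alveolar as well.
Changing only its place to alveolar gives [d] — the voiced alveolar stop.
The same rule applies at the second boundary: /k/ → [t] next to /s/.

[ŋidd͡zɔtsəɢɛ]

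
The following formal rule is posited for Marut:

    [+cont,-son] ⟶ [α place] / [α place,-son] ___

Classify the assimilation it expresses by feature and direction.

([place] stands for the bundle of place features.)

The rule copies the place features (abbreviated [place]) from the environment onto the target, so the assimilating feature is place.
The conditioning segment sits to the left of the focus bar, meaning the trigger precedes the segment that changes — progressive assimilation.

progressive place assimilation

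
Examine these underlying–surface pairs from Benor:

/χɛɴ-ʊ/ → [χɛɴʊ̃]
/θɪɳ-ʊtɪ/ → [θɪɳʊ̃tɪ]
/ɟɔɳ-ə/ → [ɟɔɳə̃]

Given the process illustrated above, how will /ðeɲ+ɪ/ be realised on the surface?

The data show progressive nasality assimilation (vowel nasalisation): /ʊ/ → [ʊ̃] after /ɴ/; /ʊ/ → [ʊ̃] after /ɳ/; /ə/ → [ə̃] after /ɳ/ — a vowel is nasalised by an immediately preceding nasal consonant.
The vowel /ɪ/ is adjacent to the preceding nasal /ɲ/, so it acquires [+nasal] and surfaces as [ɪ̃].

[ðeɲɪ̃]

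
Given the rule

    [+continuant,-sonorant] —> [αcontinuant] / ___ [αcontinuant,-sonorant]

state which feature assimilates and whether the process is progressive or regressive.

regressive manner assimilation

The rule copies [continuant] (continuancy) from the environment onto the target fricatives; since [±continuant] encodes the stop/fricative manner contrast, the assimilating dimension is manner.
The conditioning segment sits to the right of the focus bar, meaning the trigger follows the segment that changes — regressive assimilation.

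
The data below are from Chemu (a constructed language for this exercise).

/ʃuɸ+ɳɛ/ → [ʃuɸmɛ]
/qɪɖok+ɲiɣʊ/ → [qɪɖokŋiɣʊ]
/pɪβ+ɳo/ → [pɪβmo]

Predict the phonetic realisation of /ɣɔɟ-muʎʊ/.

The data show progressive place assimilation: /ɳ/ → [m] after /ɸ/; /ɲ/ → [ŋ] after /k/; /ɳ/ → [m] after /β/. In each pair only place changes, matching the preceding consonant, while manner and voice stay constant.
/m/ is a voiced bilabial nasal. The preceding trigger /ɟ/ is palatal, so /m/ must become palatal as well.
A voiced palatal nasal is [ɲ], so the surface segment is [ɲ].

[ɣɔɟɲuʎʊ]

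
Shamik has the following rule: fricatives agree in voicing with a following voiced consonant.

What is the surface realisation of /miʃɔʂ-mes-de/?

[miʃɔʐmezde]

/ʂ/ is a voiceless retroflex fricative. The following trigger /m/ is voiced, so /ʂ/ must become voiced as well.
The voiced retroflex fricative is [ʐ], so /ʂ/ → [ʐ].
At the second juncture, /s/ likewise becomes [z] adjacent to /d/.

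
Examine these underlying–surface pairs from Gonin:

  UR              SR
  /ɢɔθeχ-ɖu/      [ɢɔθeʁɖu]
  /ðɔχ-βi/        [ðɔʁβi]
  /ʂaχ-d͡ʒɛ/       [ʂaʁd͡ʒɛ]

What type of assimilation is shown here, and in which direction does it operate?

Comparing underlying and surface forms, /χ/ → [ʁ] is the alternation; the neighbouring /ɖ/ is constant.
/χ/ is voiceless while /ɖ/ is voiced; the output [ʁ] is voiced, matching the trigger — so the feature that spreads is voicing.
Place and manner are unchanged, so the assimilation is partial, not total.
Checking the remaining alternations: /χ/ → [ʁ] before /β/ (voiceless → voiced, matching voiced); /χ/ → [ʁ] before /d͡ʒ/ (voiceless → voiced, matching voiced) — only voicing changes, and always toward the following segment.
Since the segment that changes precedes the conditioning segment, the assimilation is regressive.

regressive voicing assimilation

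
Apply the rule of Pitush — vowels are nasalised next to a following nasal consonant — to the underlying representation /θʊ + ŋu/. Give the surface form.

/ʊ/ sits next to the nasal /ŋ/ and is therefore nasalised to [ʊ̃].

[θʊ̃ŋu]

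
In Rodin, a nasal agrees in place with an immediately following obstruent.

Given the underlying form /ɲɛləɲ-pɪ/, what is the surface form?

The rule targets /ɲ/ (voiced palatal nasal), which sits before the trigger /p/ (bilabial).
Changing only its place to bilabial gives [m] — the voiced bilabial nasal.

[ɲɛləmpɪ]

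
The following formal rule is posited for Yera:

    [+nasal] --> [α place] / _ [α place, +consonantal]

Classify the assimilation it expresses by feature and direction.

regressive place assimilation

The rule copies the place features (abbreviated [place]) from the environment onto the target, so the assimilating feature is place.
Since the environment is written after the underscore, the trigger follows the target; the direction is regressive.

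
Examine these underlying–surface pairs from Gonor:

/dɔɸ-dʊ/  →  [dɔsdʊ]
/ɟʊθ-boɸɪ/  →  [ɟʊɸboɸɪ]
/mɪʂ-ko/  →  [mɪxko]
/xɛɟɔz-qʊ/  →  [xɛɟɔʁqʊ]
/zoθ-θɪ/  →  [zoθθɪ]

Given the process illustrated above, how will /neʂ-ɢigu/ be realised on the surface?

The data show regressive place assimilation: /ɸ/ → [s] before /d/; /θ/ → [ɸ] before /b/; /ʂ/ → [x] before /k/; /z/ → [ʁ] before /q/. In each pair only place changes, matching the following consonant, while manner and voice stay constant.
Nothing changes in [zoθθɪ]: there the adjacent consonants already agree in place (/θ/ and /θ/ are both dental), so this form is consistent with the same rule.
/ʂ/ is a voiceless retroflex fricative. The following trigger /ɢ/ is uvular, so /ʂ/ must become uvular as well.
Changing only its place to uvular gives [χ] — the voiceless uvular fricative.

[neχɢigu]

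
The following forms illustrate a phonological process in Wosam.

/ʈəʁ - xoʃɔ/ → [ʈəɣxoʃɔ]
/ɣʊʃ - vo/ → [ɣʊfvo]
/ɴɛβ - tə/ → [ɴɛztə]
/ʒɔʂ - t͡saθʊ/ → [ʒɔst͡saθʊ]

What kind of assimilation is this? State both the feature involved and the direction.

Comparing underlying and surface forms, /ʁ/ → [ɣ] is the alternation; the neighbouring /x/ is constant.
/ʁ/ is uvular while /x/ is velar; the output [ɣ] is velar, matching the trigger — so the feature that spreads is place.
Manner and voice are unchanged, so the assimilation is partial, not total.
The same holds elsewhere in the data: /ʃ/ → [f] before /v/ (postalveolar → labiodental, matching labiodental); /β/ → [z] before /t/ (bilabial → alveolar, matching alveolar); /ʂ/ → [s] before /t͡s/ (retroflex → alveolar, matching alveolar) — only place changes, and always toward the following segment.
The trigger is the following segment, so the direction is regressive (anticipatory).

regressive place assimilation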